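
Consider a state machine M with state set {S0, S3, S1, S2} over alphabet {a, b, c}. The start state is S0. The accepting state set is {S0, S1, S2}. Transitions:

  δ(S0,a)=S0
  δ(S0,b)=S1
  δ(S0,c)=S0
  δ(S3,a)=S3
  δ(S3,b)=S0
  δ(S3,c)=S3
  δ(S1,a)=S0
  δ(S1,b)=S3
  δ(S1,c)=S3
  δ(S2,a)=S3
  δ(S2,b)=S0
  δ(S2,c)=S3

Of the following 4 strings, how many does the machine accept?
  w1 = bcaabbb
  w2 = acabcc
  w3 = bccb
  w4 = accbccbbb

1

w1: Trace: S0 -b-> S1 -c-> S3 -a-> S3 -a-> S3 -b-> S0 -b-> S1 -b-> S3  → end S3, rejected
w2: Trace: S0 -a-> S0 -c-> S0 -a-> S0 -b-> S1 -c-> S3 -c-> S3  → end S3, rejected
w3: Trace: S0 -b-> S1 -c-> S3 -c-> S3 -b-> S0  → end S0, accepted
w4: Trace: S0 -a-> S0 -c-> S0 -c-> S0 -b-> S1 -c-> S3 -c-> S3 -b-> S0 -b-> S1 -b-> S3  → end S3, rejected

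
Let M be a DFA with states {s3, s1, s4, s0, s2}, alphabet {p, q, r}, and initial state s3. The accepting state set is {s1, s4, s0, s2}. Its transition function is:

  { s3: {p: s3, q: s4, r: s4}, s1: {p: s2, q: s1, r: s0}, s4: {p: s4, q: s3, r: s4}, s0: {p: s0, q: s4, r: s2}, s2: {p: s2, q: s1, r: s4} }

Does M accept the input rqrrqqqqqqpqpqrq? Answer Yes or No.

No

Trace: s3 -r-> s4 -q-> s3 -r-> s4 -r-> s4 -q-> s3 -q-> s4 -q-> s3 -q-> s4 -q-> s3 -q-> s4 -p-> s4 -q-> s3 -p-> s3 -q-> s4 -r-> s4 -q-> s3
End state s3 is not accepting.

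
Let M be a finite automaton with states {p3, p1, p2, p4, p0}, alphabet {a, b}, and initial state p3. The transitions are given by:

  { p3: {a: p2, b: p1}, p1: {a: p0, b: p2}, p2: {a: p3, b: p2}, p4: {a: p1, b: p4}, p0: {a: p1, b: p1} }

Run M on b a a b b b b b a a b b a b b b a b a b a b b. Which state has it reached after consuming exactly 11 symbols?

p2

Trace: p3 -b-> p1 -a-> p0 -a-> p1 -b-> p2 -b-> p2 -b-> p2 -b-> p2 -b-> p2 -a-> p3 -a-> p2 -b-> p2
After 11 symbols: p2.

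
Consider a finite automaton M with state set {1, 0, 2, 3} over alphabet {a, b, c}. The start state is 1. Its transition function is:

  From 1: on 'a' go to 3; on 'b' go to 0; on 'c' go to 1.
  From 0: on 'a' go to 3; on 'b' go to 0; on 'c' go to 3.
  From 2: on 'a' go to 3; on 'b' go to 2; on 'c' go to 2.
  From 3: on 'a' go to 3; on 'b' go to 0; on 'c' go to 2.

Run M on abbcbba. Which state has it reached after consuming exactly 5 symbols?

0

Trace: 1 -a-> 3 -b-> 0 -b-> 0 -c-> 3 -b-> 0
After 5 symbols: 0.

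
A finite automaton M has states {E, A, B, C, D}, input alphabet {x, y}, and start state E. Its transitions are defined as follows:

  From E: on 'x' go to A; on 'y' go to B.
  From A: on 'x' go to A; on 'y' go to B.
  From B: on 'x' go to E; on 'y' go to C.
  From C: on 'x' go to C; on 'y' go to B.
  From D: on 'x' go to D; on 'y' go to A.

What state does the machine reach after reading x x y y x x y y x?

C

Trace: E -x-> A -x-> A -y-> B -y-> C -x-> C -x-> C -y-> B -y-> C -x-> C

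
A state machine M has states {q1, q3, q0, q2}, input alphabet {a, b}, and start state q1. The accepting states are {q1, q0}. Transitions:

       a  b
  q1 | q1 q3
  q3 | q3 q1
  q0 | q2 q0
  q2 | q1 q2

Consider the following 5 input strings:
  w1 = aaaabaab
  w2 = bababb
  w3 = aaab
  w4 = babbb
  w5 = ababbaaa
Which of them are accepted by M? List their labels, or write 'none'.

w1, w2, w4

w1: q1 → q1 → q1 → q1 → q1 → q3 → q3 → q3 → q1  → end q1, accepted
w2: q1 → q3 → q3 → q1 → q1 → q3 → q1  → end q1, accepted
w3: q1 → q1 → q1 → q1 → q3  → end q3, rejected
w4: q1 → q3 → q3 → q1 → q3 → q1  → end q1, accepted
w5: q1 → q1 → q3 → q3 → q1 → q3 → q3 → q3 → q3  → end q3, rejected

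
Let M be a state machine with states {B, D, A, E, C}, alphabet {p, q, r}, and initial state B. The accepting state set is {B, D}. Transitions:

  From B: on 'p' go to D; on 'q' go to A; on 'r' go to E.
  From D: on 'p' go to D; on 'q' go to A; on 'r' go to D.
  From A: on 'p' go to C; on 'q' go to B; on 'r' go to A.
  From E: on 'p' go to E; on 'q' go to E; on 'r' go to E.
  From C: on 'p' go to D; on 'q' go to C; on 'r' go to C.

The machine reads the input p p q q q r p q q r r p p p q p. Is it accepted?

No

Trace: B -p-> D -p-> D -q-> A -q-> B -q-> A -r-> A -p-> C -q-> C -q-> C -r-> C -r-> C -p-> D -p-> D -p-> D -q-> A -p-> C
End state C is not accepting.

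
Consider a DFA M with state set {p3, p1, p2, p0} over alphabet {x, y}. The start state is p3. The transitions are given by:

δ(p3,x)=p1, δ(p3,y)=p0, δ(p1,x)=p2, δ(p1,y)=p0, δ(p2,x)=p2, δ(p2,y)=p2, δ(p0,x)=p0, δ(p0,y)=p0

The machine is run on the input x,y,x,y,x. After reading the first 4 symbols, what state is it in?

p0

p3 → p1 → p0 → p0 → p0
After 4 symbols: p0.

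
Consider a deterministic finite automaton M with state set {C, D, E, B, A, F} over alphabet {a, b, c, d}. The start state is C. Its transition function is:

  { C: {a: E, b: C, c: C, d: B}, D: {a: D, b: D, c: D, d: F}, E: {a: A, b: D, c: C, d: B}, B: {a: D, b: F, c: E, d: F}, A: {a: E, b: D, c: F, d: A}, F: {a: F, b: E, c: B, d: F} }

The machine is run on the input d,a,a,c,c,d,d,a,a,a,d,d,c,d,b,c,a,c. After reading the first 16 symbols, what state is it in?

C → B → D → D → D → D → F → F → F → F → F → F → F → B → F → E → C
After 16 symbols: C.

C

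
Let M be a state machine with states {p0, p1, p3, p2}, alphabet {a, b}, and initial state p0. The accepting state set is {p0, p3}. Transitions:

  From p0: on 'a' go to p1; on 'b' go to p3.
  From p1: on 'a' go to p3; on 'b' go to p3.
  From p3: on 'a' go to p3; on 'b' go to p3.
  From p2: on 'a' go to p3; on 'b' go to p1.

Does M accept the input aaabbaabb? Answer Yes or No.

Yes

Trace: p0 -a-> p1 -a-> p3 -a-> p3 -b-> p3 -b-> p3 -a-> p3 -a-> p3 -b-> p3 -b-> p3
End state p3 is accepting.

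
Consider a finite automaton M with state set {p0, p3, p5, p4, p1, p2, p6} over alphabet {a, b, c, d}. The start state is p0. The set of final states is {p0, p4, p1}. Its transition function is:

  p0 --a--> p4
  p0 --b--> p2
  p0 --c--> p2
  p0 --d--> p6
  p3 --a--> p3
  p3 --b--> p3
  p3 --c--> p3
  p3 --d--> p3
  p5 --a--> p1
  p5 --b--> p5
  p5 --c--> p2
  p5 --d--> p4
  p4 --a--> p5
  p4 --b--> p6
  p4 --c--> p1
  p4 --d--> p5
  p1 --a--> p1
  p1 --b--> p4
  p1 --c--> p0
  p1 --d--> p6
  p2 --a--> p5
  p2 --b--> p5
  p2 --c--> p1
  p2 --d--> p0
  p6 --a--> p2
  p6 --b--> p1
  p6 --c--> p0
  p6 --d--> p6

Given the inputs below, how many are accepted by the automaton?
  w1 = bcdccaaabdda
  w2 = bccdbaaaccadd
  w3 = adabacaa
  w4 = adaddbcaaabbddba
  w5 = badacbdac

2

w1:
  start at p0
  read 'b': p0 → p2
  read 'c': p2 → p1
  read 'd': p1 → p6
  read 'c': p6 → p0
  read 'c': p0 → p2
  read 'a': p2 → p5
  read 'a': p5 → p1
  read 'a': p1 → p1
  read 'b': p1 → p4
  read 'd': p4 → p5
  read 'd': p5 → p4
  read 'a': p4 → p5
  end p5, rejected
w2:
  start at p0
  read 'b': p0 → p2
  read 'c': p2 → p1
  read 'c': p1 → p0
  read 'd': p0 → p6
  read 'b': p6 → p1
  read 'a': p1 → p1
  read 'a': p1 → p1
  read 'a': p1 → p1
  read 'c': p1 → p0
  read 'c': p0 → p2
  read 'a': p2 → p5
  read 'd': p5 → p4
  read 'd': p4 → p5
  end p5, rejected
w3:
  start at p0
  read 'a': p0 → p4
  read 'd': p4 → p5
  read 'a': p5 → p1
  read 'b': p1 → p4
  read 'a': p4 → p5
  read 'c': p5 → p2
  read 'a': p2 → p5
  read 'a': p5 → p1
  end p1, accepted
w4:
  start at p0
  read 'a': p0 → p4
  read 'd': p4 → p5
  read 'a': p5 → p1
  read 'd': p1 → p6
  read 'd': p6 → p6
  read 'b': p6 → p1
  read 'c': p1 → p0
  read 'a': p0 → p4
  read 'a': p4 → p5
  read 'a': p5 → p1
  read 'b': p1 → p4
  read 'b': p4 → p6
  read 'd': p6 → p6
  read 'd': p6 → p6
  read 'b': p6 → p1
  read 'a': p1 → p1
  end p1, accepted
w5:
  start at p0
  read 'b': p0 → p2
  read 'a': p2 → p5
  read 'd': p5 → p4
  read 'a': p4 → p5
  read 'c': p5 → p2
  read 'b': p2 → p5
  read 'd': p5 → p4
  read 'a': p4 → p5
  read 'c': p5 → p2
  end p2, rejected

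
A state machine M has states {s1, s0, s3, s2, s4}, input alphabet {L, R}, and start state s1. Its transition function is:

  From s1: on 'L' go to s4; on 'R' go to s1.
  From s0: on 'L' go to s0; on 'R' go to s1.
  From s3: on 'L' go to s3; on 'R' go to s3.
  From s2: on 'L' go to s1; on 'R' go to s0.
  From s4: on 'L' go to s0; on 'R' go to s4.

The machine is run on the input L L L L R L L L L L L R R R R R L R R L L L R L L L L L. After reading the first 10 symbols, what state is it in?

s1 → s4 → s0 → s0 → s0 → s1 → s4 → s0 → s0 → s0 → s0
After 10 symbols: s0.

s0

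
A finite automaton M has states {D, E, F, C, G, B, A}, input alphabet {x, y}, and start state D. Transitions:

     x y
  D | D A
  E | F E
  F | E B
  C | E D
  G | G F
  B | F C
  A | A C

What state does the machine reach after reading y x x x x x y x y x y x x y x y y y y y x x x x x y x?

start at D
read 'y': D → A
read 'x': A → A
read 'x': A → A
read 'x': A → A
read 'x': A → A
read 'x': A → A
read 'y': A → C
read 'x': C → E
read 'y': E → E
read 'x': E → F
read 'y': F → B
read 'x': B → F
read 'x': F → E
read 'y': E → E
read 'x': E → F
read 'y': F → B
read 'y': B → C
read 'y': C → D
read 'y': D → A
read 'y': A → C
read 'x': C → E
read 'x': E → F
read 'x': F → E
read 'x': E → F
read 'x': F → E
read 'y': E → E
read 'x': E → F

F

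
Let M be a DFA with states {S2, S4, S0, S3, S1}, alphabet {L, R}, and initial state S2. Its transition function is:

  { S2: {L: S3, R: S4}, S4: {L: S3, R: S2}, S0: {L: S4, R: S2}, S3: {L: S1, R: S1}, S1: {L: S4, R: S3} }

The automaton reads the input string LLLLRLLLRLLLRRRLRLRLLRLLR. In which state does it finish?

S1

start at S2
read 'L': S2 → S3
read 'L': S3 → S1
read 'L': S1 → S4
read 'L': S4 → S3
read 'R': S3 → S1
read 'L': S1 → S4
read 'L': S4 → S3
read 'L': S3 → S1
read 'R': S1 → S3
read 'L': S3 → S1
read 'L': S1 → S4
read 'L': S4 → S3
read 'R': S3 → S1
read 'R': S1 → S3
read 'R': S3 → S1
read 'L': S1 → S4
read 'R': S4 → S2
read 'L': S2 → S3
read 'R': S3 → S1
read 'L': S1 → S4
read 'L': S4 → S3
read 'R': S3 → S1
read 'L': S1 → S4
read 'L': S4 → S3
read 'R': S3 → S1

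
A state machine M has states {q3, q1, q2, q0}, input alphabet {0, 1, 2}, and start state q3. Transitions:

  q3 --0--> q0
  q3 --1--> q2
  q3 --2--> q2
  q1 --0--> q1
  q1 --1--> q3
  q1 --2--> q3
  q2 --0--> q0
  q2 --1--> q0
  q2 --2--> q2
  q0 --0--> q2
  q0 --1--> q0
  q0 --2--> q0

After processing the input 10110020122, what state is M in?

q0

Trace: q3 -1-> q2 -0-> q0 -1-> q0 -1-> q0 -0-> q2 -0-> q0 -2-> q0 -0-> q2 -1-> q0 -2-> q0 -2-> q0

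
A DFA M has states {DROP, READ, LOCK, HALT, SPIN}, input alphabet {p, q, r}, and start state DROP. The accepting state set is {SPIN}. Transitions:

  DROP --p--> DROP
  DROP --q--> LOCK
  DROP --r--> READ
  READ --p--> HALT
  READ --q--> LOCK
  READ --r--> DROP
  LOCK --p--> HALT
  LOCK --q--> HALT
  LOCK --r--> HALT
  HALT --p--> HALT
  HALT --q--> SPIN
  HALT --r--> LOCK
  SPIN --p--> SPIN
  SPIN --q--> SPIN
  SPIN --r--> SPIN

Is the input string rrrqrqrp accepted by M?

DROP → READ → DROP → READ → LOCK → HALT → SPIN → SPIN → SPIN
End state SPIN is accepting.

Yes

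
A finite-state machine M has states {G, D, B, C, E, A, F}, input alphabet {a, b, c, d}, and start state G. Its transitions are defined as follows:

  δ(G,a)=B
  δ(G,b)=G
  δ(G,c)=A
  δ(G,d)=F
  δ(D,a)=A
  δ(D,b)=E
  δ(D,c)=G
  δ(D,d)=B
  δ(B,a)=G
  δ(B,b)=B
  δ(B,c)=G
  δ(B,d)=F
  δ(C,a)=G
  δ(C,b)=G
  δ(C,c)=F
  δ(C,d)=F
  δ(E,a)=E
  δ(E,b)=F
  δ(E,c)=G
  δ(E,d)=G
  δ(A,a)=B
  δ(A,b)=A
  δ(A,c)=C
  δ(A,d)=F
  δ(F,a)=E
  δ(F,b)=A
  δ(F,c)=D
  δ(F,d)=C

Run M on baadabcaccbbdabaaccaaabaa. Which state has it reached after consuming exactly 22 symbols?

B

Trace: G -b-> G -a-> B -a-> G -d-> F -a-> E -b-> F -c-> D -a-> A -c-> C -c-> F -b-> A -b-> A -d-> F -a-> E -b-> F -a-> E -a-> E -c-> G -c-> A -a-> B -a-> G -a-> B
After 22 symbols: B.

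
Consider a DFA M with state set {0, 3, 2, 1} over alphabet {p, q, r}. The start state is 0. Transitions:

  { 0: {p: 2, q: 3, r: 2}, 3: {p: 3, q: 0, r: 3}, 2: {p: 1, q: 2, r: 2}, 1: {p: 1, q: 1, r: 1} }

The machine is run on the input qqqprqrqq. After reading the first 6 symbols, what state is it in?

0

Trace: 0 -q-> 3 -q-> 0 -q-> 3 -p-> 3 -r-> 3 -q-> 0
After 6 symbols: 0.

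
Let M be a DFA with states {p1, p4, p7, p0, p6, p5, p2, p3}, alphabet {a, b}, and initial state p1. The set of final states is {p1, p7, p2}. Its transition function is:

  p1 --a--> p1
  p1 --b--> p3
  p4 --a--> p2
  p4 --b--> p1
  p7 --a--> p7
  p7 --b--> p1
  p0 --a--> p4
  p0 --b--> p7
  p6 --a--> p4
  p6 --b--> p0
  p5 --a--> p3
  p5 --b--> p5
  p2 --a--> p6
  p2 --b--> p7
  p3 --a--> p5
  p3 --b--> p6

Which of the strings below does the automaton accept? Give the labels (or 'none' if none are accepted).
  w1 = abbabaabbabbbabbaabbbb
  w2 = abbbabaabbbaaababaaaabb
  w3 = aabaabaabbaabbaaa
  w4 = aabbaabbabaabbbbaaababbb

w1: p1 → p1 → p3 → p6 → p4 → p1 → p1 → p1 → p3 → p6 → p4 → p1 → p3 → p6 → p4 → p1 → p3 → p5 → p3 → p6 → p0 → p7 → p1  → end p1, accepted
w2: p1 → p1 → p3 → p6 → p0 → p4 → p1 → p1 → p1 → p3 → p6 → p0 → p4 → p2 → p6 → p0 → p4 → p1 → p1 → p1 → p1 → p1 → p3 → p6  → end p6, rejected
w3: p1 → p1 → p1 → p3 → p5 → p3 → p6 → p4 → p2 → p7 → p1 → p1 → p1 → p3 → p6 → p4 → p2 → p6  → end p6, rejected
w4: p1 → p1 → p1 → p3 → p6 → p4 → p2 → p7 → p1 → p1 → p3 → p5 → p3 → p6 → p0 → p7 → p1 → p1 → p1 → p1 → p3 → p5 → p5 → p5 → p5  → end p5, rejected

w1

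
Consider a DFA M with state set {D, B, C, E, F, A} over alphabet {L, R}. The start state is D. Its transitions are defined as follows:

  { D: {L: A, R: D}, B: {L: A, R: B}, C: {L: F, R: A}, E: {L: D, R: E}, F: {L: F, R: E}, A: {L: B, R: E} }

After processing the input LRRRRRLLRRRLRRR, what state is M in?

Trace: D -L-> A -R-> E -R-> E -R-> E -R-> E -R-> E -L-> D -L-> A -R-> E -R-> E -R-> E -L-> D -R-> D -R-> D -R-> D

D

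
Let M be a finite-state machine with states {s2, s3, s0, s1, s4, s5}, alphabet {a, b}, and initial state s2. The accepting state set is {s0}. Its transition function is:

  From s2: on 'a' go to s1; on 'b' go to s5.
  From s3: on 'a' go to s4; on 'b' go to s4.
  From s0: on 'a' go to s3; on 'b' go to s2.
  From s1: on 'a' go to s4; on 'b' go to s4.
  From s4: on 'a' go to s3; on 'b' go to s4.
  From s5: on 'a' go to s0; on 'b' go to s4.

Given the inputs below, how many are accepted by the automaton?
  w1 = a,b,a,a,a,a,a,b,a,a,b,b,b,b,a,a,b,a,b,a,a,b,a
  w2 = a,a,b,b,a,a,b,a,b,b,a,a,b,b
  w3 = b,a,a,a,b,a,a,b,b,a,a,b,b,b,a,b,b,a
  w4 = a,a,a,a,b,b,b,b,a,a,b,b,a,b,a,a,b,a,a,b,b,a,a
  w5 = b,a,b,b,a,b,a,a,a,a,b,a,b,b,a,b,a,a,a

w1: Trace: s2 -a-> s1 -b-> s4 -a-> s3 -a-> s4 -a-> s3 -a-> s4 -a-> s3 -b-> s4 -a-> s3 -a-> s4 -b-> s4 -b-> s4 -b-> s4 -b-> s4 -a-> s3 -a-> s4 -b-> s4 -a-> s3 -b-> s4 -a-> s3 -a-> s4 -b-> s4 -a-> s3  → end s3, rejected
w2: Trace: s2 -a-> s1 -a-> s4 -b-> s4 -b-> s4 -a-> s3 -a-> s4 -b-> s4 -a-> s3 -b-> s4 -b-> s4 -a-> s3 -a-> s4 -b-> s4 -b-> s4  → end s4, rejected
w3: Trace: s2 -b-> s5 -a-> s0 -a-> s3 -a-> s4 -b-> s4 -a-> s3 -a-> s4 -b-> s4 -b-> s4 -a-> s3 -a-> s4 -b-> s4 -b-> s4 -b-> s4 -a-> s3 -b-> s4 -b-> s4 -a-> s3  → end s3, rejected
w4: Trace: s2 -a-> s1 -a-> s4 -a-> s3 -a-> s4 -b-> s4 -b-> s4 -b-> s4 -b-> s4 -a-> s3 -a-> s4 -b-> s4 -b-> s4 -a-> s3 -b-> s4 -a-> s3 -a-> s4 -b-> s4 -a-> s3 -a-> s4 -b-> s4 -b-> s4 -a-> s3 -a-> s4  → end s4, rejected
w5: Trace: s2 -b-> s5 -a-> s0 -b-> s2 -b-> s5 -a-> s0 -b-> s2 -a-> s1 -a-> s4 -a-> s3 -a-> s4 -b-> s4 -a-> s3 -b-> s4 -b-> s4 -a-> s3 -b-> s4 -a-> s3 -a-> s4 -a-> s3  → end s3, rejected

0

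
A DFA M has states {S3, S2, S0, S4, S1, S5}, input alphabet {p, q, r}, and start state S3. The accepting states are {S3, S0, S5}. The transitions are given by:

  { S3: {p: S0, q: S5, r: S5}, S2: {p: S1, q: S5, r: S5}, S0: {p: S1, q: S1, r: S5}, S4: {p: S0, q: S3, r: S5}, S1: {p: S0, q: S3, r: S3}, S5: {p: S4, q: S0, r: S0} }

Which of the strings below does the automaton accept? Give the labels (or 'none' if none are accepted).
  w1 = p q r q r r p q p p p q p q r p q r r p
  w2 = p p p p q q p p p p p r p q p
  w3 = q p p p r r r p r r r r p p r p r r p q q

w1: S3 → S0 → S1 → S3 → S5 → S0 → S5 → S4 → S3 → S0 → S1 → S0 → S1 → S0 → S1 → S3 → S0 → S1 → S3 → S5 → S4  → end S4, rejected
w2: S3 → S0 → S1 → S0 → S1 → S3 → S5 → S4 → S0 → S1 → S0 → S1 → S3 → S0 → S1 → S0  → end S0, accepted
w3: S3 → S5 → S4 → S0 → S1 → S3 → S5 → S0 → S1 → S3 → S5 → S0 → S5 → S4 → S0 → S5 → S4 → S5 → S0 → S1 → S3 → S5  → end S5, accepted

w2, w3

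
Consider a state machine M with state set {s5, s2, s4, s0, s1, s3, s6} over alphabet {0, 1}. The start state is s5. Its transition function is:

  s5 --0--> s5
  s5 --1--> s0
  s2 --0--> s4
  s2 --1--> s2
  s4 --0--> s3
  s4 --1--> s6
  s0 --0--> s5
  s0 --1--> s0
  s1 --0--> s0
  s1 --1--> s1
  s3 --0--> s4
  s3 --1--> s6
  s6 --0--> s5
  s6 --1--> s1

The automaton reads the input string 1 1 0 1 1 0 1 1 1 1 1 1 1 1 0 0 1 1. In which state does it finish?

Trace: s5 -1-> s0 -1-> s0 -0-> s5 -1-> s0 -1-> s0 -0-> s5 -1-> s0 -1-> s0 -1-> s0 -1-> s0 -1-> s0 -1-> s0 -1-> s0 -1-> s0 -0-> s5 -0-> s5 -1-> s0 -1-> s0

s0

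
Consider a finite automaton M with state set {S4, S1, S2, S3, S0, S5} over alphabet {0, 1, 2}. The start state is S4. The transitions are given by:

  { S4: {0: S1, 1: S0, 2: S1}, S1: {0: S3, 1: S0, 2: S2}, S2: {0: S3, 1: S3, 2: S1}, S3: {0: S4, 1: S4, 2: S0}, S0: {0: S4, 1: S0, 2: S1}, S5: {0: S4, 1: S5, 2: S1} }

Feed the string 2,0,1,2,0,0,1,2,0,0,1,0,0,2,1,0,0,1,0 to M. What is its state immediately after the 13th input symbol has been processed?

Trace: S4 -2-> S1 -0-> S3 -1-> S4 -2-> S1 -0-> S3 -0-> S4 -1-> S0 -2-> S1 -0-> S3 -0-> S4 -1-> S0 -0-> S4 -0-> S1
After 13 symbols: S1.

S1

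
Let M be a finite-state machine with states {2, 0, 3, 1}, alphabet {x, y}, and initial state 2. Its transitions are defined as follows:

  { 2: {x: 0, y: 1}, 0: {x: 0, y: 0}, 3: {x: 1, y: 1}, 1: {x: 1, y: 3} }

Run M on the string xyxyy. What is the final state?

0

2 → 0 → 0 → 0 → 0 → 0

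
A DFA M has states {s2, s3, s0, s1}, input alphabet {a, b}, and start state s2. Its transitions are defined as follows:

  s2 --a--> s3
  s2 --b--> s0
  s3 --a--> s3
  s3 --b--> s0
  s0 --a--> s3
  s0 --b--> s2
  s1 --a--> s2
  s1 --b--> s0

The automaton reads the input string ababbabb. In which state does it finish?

s2

s2 → s3 → s0 → s3 → s0 → s2 → s3 → s0 → s2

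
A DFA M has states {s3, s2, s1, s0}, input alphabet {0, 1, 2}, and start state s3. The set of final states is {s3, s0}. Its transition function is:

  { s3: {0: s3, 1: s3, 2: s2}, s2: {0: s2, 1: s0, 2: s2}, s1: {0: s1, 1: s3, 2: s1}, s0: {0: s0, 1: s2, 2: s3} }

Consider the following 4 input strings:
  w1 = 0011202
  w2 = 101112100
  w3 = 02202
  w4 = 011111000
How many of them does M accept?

w1:
  start at s3
  read '0': s3 → s3
  read '0': s3 → s3
  read '1': s3 → s3
  read '1': s3 → s3
  read '2': s3 → s2
  read '0': s2 → s2
  read '2': s2 → s2
  end s2, rejected
w2:
  start at s3
  read '1': s3 → s3
  read '0': s3 → s3
  read '1': s3 → s3
  read '1': s3 → s3
  read '1': s3 → s3
  read '2': s3 → s2
  read '1': s2 → s0
  read '0': s0 → s0
  read '0': s0 → s0
  end s0, accepted
w3:
  start at s3
  read '0': s3 → s3
  read '2': s3 → s2
  read '2': s2 → s2
  read '0': s2 → s2
  read '2': s2 → s2
  end s2, rejected
w4:
  start at s3
  read '0': s3 → s3
  read '1': s3 → s3
  read '1': s3 → s3
  read '1': s3 → s3
  read '1': s3 → s3
  read '1': s3 → s3
  read '0': s3 → s3
  read '0': s3 → s3
  read '0': s3 → s3
  end s3, accepted

2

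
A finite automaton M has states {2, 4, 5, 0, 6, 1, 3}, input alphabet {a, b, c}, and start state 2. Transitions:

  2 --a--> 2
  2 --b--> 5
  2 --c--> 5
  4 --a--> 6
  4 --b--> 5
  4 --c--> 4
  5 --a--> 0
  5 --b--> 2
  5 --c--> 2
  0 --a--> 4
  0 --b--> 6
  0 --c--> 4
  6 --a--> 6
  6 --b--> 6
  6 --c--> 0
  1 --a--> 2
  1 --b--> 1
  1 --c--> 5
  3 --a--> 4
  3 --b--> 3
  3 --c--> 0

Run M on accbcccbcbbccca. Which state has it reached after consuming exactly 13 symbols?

Trace: 2 -a-> 2 -c-> 5 -c-> 2 -b-> 5 -c-> 2 -c-> 5 -c-> 2 -b-> 5 -c-> 2 -b-> 5 -b-> 2 -c-> 5 -c-> 2
After 13 symbols: 2.

2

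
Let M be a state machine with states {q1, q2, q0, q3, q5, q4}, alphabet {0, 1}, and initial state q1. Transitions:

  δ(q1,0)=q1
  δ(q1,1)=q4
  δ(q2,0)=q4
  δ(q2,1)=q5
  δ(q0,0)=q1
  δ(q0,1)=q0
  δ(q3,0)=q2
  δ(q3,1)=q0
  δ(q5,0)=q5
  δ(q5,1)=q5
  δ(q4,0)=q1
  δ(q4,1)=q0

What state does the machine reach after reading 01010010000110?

q1 → q1 → q4 → q1 → q4 → q1 → q1 → q4 → q1 → q1 → q1 → q1 → q4 → q0 → q1

q1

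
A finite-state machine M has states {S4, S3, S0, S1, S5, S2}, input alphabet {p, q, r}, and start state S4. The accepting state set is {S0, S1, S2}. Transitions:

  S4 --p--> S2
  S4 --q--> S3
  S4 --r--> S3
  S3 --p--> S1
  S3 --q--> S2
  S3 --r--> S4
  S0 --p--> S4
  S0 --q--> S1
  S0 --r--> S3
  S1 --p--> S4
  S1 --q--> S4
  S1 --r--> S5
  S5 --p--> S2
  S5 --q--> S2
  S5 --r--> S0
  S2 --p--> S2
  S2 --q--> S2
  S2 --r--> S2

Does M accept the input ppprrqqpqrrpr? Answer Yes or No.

Trace: S4 -p-> S2 -p-> S2 -p-> S2 -r-> S2 -r-> S2 -q-> S2 -q-> S2 -p-> S2 -q-> S2 -r-> S2 -r-> S2 -p-> S2 -r-> S2
End state S2 is accepting.

Yes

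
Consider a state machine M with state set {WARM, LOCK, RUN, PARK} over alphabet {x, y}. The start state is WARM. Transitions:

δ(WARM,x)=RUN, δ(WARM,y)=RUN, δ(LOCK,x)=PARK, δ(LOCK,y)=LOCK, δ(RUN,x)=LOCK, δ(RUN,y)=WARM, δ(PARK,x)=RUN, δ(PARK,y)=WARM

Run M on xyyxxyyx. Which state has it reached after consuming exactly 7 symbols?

WARM → RUN → WARM → RUN → LOCK → PARK → WARM → RUN
After 7 symbols: RUN.

RUN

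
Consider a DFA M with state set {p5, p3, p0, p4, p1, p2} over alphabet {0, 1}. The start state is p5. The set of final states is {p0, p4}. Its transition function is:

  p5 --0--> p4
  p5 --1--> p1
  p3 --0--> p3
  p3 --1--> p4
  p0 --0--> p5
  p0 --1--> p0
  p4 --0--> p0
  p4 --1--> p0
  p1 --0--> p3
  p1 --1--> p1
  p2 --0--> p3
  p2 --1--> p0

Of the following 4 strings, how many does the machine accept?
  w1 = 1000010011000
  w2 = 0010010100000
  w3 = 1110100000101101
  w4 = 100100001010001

1

w1: p5 → p1 → p3 → p3 → p3 → p3 → p4 → p0 → p5 → p1 → p1 → p3 → p3 → p3  → end p3, rejected
w2: p5 → p4 → p0 → p0 → p5 → p4 → p0 → p5 → p1 → p3 → p3 → p3 → p3 → p3  → end p3, rejected
w3: p5 → p1 → p1 → p1 → p3 → p4 → p0 → p5 → p4 → p0 → p5 → p1 → p3 → p4 → p0 → p5 → p1  → end p1, rejected
w4: p5 → p1 → p3 → p3 → p4 → p0 → p5 → p4 → p0 → p0 → p5 → p1 → p3 → p3 → p3 → p4  → end p4, accepted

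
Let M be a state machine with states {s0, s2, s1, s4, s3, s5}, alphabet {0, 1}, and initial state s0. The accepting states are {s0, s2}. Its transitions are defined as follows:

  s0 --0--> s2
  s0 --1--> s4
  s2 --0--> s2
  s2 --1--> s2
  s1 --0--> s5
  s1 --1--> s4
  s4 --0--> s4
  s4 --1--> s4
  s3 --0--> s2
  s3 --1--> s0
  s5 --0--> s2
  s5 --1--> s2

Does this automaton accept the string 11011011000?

s0 → s4 → s4 → s4 → s4 → s4 → s4 → s4 → s4 → s4 → s4 → s4
End state s4 is not accepting.

No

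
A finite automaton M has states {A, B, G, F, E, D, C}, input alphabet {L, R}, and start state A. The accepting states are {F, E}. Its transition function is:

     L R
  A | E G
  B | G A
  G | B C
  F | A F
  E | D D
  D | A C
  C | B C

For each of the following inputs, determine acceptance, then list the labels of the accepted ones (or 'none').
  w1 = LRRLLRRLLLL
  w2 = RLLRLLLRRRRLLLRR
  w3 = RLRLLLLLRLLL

w1:
  start at A
  read 'L': A → E
  read 'R': E → D
  read 'R': D → C
  read 'L': C → B
  read 'L': B → G
  read 'R': G → C
  read 'R': C → C
  read 'L': C → B
  read 'L': B → G
  read 'L': G → B
  read 'L': B → G
  end G, rejected
w2:
  start at A
  read 'R': A → G
  read 'L': G → B
  read 'L': B → G
  read 'R': G → C
  read 'L': C → B
  read 'L': B → G
  read 'L': G → B
  read 'R': B → A
  read 'R': A → G
  read 'R': G → C
  read 'R': C → C
  read 'L': C → B
  read 'L': B → G
  read 'L': G → B
  read 'R': B → A
  read 'R': A → G
  end G, rejected
w3:
  start at A
  read 'R': A → G
  read 'L': G → B
  read 'R': B → A
  read 'L': A → E
  read 'L': E → D
  read 'L': D → A
  read 'L': A → E
  read 'L': E → D
  read 'R': D → C
  read 'L': C → B
  read 'L': B → G
  read 'L': G → B
  end B, rejected

none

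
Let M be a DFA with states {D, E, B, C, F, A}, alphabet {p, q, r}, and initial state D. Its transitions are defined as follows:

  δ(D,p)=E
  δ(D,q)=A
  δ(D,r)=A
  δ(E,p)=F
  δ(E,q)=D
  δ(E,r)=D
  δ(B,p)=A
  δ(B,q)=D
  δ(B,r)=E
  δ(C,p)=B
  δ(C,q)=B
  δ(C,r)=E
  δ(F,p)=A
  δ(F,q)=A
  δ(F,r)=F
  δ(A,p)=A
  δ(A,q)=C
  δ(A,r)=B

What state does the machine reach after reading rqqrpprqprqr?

start at D
read 'r': D → A
read 'q': A → C
read 'q': C → B
read 'r': B → E
read 'p': E → F
read 'p': F → A
read 'r': A → B
read 'q': B → D
read 'p': D → E
read 'r': E → D
read 'q': D → A
read 'r': A → B

B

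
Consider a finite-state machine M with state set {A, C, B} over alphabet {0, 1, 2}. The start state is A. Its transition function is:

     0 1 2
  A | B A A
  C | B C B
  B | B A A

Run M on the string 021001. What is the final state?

A

Trace: A -0-> B -2-> A -1-> A -0-> B -0-> B -1-> A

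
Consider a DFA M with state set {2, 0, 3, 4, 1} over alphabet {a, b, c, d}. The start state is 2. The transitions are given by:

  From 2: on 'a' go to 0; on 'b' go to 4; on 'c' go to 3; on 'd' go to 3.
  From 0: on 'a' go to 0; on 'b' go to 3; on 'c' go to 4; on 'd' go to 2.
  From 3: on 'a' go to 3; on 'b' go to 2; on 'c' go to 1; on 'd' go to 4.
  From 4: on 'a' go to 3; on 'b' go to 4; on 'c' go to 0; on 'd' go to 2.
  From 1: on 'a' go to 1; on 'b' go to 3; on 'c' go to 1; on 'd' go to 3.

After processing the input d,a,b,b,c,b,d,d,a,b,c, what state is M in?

Trace: 2 -d-> 3 -a-> 3 -b-> 2 -b-> 4 -c-> 0 -b-> 3 -d-> 4 -d-> 2 -a-> 0 -b-> 3 -c-> 1

1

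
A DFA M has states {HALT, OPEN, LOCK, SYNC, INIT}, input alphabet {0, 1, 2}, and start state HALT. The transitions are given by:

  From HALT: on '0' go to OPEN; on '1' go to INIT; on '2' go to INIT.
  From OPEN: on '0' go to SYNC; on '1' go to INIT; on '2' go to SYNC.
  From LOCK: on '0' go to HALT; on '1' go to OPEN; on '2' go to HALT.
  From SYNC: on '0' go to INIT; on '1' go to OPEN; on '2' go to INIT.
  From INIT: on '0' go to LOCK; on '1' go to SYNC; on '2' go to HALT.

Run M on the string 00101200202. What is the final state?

start at HALT
read '0': HALT → OPEN
read '0': OPEN → SYNC
read '1': SYNC → OPEN
read '0': OPEN → SYNC
read '1': SYNC → OPEN
read '2': OPEN → SYNC
read '0': SYNC → INIT
read '0': INIT → LOCK
read '2': LOCK → HALT
read '0': HALT → OPEN
read '2': OPEN → SYNC

SYNC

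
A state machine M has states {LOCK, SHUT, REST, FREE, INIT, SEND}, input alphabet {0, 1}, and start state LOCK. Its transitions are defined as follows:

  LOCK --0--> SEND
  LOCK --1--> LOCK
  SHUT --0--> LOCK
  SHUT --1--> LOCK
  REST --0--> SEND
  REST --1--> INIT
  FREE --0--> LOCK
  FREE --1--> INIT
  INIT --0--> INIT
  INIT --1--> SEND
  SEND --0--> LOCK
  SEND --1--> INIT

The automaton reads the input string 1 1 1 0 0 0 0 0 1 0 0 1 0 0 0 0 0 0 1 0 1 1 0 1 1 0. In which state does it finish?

start at LOCK
read '1': LOCK → LOCK
read '1': LOCK → LOCK
read '1': LOCK → LOCK
read '0': LOCK → SEND
read '0': SEND → LOCK
read '0': LOCK → SEND
read '0': SEND → LOCK
read '0': LOCK → SEND
read '1': SEND → INIT
read '0': INIT → INIT
read '0': INIT → INIT
read '1': INIT → SEND
read '0': SEND → LOCK
read '0': LOCK → SEND
read '0': SEND → LOCK
read '0': LOCK → SEND
read '0': SEND → LOCK
read '0': LOCK → SEND
read '1': SEND → INIT
read '0': INIT → INIT
read '1': INIT → SEND
read '1': SEND → INIT
read '0': INIT → INIT
read '1': INIT → SEND
read '1': SEND → INIT
read '0': INIT → INIT

INIT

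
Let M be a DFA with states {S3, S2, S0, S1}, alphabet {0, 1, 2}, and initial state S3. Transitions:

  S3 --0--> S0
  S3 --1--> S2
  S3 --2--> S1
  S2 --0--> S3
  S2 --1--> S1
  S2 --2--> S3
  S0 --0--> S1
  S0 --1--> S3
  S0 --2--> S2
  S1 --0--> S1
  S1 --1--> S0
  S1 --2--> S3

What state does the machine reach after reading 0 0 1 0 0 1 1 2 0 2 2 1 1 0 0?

S1

start at S3
read '0': S3 → S0
read '0': S0 → S1
read '1': S1 → S0
read '0': S0 → S1
read '0': S1 → S1
read '1': S1 → S0
read '1': S0 → S3
read '2': S3 → S1
read '0': S1 → S1
read '2': S1 → S3
read '2': S3 → S1
read '1': S1 → S0
read '1': S0 → S3
read '0': S3 → S0
read '0': S0 → S1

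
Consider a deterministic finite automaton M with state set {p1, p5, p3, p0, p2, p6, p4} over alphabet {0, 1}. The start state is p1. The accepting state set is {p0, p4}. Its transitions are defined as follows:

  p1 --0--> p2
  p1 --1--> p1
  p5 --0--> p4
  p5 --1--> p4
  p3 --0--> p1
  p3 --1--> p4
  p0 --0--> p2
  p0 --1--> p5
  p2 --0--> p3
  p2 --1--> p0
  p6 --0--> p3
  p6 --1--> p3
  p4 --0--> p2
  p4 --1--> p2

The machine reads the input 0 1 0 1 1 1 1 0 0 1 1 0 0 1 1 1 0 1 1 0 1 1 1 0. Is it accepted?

Trace: p1 -0-> p2 -1-> p0 -0-> p2 -1-> p0 -1-> p5 -1-> p4 -1-> p2 -0-> p3 -0-> p1 -1-> p1 -1-> p1 -0-> p2 -0-> p3 -1-> p4 -1-> p2 -1-> p0 -0-> p2 -1-> p0 -1-> p5 -0-> p4 -1-> p2 -1-> p0 -1-> p5 -0-> p4
End state p4 is accepting.

Yes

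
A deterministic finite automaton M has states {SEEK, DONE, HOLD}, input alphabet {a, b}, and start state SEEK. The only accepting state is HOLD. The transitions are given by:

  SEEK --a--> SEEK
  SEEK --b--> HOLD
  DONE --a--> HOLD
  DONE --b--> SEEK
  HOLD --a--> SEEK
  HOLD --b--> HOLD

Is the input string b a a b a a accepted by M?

start at SEEK
read 'b': SEEK → HOLD
read 'a': HOLD → SEEK
read 'a': SEEK → SEEK
read 'b': SEEK → HOLD
read 'a': HOLD → SEEK
read 'a': SEEK → SEEK
End state SEEK is not accepting.

No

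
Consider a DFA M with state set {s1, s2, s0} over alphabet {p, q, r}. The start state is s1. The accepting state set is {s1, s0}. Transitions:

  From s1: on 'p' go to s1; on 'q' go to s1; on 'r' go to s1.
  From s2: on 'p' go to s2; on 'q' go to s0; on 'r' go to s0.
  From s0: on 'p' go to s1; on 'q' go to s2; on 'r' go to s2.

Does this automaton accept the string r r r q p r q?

Yes

s1 → s1 → s1 → s1 → s1 → s1 → s1 → s1
End state s1 is accepting.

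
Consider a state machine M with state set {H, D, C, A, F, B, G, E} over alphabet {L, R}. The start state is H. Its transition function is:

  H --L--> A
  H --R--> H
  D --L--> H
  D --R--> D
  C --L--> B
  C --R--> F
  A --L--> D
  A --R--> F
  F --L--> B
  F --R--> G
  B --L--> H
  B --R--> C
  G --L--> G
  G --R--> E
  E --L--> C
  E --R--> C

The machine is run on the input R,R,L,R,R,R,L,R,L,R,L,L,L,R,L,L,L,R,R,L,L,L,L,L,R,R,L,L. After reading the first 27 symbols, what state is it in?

start at H
read 'R': H → H
read 'R': H → H
read 'L': H → A
read 'R': A → F
read 'R': F → G
read 'R': G → E
read 'L': E → C
read 'R': C → F
read 'L': F → B
read 'R': B → C
read 'L': C → B
read 'L': B → H
read 'L': H → A
read 'R': A → F
read 'L': F → B
read 'L': B → H
read 'L': H → A
read 'R': A → F
read 'R': F → G
read 'L': G → G
read 'L': G → G
read 'L': G → G
read 'L': G → G
read 'L': G → G
read 'R': G → E
read 'R': E → C
read 'L': C → B
After 27 symbols: B.

B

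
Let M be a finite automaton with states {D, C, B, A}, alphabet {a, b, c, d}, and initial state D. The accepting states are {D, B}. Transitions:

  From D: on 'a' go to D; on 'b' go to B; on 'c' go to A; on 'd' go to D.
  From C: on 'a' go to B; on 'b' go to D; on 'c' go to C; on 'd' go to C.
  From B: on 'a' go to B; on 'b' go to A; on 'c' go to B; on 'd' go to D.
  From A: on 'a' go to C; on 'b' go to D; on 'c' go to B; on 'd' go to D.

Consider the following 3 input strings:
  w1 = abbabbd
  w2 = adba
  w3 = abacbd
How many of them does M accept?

w1:
  start at D
  read 'a': D → D
  read 'b': D → B
  read 'b': B → A
  read 'a': A → C
  read 'b': C → D
  read 'b': D → B
  read 'd': B → D
  end D, accepted
w2:
  start at D
  read 'a': D → D
  read 'd': D → D
  read 'b': D → B
  read 'a': B → B
  end B, accepted
w3:
  start at D
  read 'a': D → D
  read 'b': D → B
  read 'a': B → B
  read 'c': B → B
  read 'b': B → A
  read 'd': A → D
  end D, accepted

3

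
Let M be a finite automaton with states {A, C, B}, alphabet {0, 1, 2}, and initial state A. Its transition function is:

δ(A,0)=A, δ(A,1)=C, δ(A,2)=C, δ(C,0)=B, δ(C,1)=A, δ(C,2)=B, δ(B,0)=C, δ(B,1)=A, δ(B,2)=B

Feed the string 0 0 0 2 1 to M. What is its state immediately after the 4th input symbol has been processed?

C

start at A
read '0': A → A
read '0': A → A
read '0': A → A
read '2': A → C
After 4 symbols: C.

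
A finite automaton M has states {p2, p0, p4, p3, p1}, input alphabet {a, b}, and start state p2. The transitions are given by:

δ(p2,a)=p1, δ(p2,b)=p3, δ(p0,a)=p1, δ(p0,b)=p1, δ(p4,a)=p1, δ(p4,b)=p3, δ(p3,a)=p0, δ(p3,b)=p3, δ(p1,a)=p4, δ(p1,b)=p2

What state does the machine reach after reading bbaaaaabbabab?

p3

Trace: p2 -b-> p3 -b-> p3 -a-> p0 -a-> p1 -a-> p4 -a-> p1 -a-> p4 -b-> p3 -b-> p3 -a-> p0 -b-> p1 -a-> p4 -b-> p3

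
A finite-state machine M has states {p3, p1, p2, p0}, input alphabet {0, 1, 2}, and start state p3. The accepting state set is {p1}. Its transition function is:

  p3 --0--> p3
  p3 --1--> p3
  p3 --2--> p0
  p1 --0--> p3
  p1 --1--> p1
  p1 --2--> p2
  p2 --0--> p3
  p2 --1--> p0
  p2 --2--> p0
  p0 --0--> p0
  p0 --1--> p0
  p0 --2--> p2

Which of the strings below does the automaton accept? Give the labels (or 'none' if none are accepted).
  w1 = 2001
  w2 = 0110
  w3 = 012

none

w1: Trace: p3 -2-> p0 -0-> p0 -0-> p0 -1-> p0  → end p0, rejected
w2: Trace: p3 -0-> p3 -1-> p3 -1-> p3 -0-> p3  → end p3, rejected
w3: Trace: p3 -0-> p3 -1-> p3 -2-> p0  → end p0, rejected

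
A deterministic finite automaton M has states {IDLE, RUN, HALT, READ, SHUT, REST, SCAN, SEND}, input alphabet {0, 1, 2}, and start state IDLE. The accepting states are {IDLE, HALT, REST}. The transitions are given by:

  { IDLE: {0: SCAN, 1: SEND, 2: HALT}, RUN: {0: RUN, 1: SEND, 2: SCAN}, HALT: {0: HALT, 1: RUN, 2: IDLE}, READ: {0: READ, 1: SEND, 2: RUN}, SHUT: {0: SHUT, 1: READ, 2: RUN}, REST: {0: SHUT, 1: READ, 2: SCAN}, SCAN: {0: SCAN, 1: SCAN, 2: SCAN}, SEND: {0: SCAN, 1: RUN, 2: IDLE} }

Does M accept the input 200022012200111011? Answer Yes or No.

No

start at IDLE
read '2': IDLE → HALT
read '0': HALT → HALT
read '0': HALT → HALT
read '0': HALT → HALT
read '2': HALT → IDLE
read '2': IDLE → HALT
read '0': HALT → HALT
read '1': HALT → RUN
read '2': RUN → SCAN
read '2': SCAN → SCAN
read '0': SCAN → SCAN
read '0': SCAN → SCAN
read '1': SCAN → SCAN
read '1': SCAN → SCAN
read '1': SCAN → SCAN
read '0': SCAN → SCAN
read '1': SCAN → SCAN
read '1': SCAN → SCAN
End state SCAN is not accepting.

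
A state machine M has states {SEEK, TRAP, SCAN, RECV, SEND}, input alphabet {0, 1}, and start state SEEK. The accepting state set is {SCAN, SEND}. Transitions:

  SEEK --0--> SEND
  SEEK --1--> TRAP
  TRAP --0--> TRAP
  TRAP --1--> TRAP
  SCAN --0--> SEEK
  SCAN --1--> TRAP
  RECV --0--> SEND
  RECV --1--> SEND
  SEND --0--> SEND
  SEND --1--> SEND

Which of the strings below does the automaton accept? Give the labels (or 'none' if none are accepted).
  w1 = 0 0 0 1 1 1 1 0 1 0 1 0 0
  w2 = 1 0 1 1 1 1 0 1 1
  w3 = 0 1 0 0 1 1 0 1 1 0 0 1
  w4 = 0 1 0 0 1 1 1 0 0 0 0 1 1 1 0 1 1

w1:
  start at SEEK
  read '0': SEEK → SEND
  read '0': SEND → SEND
  read '0': SEND → SEND
  read '1': SEND → SEND
  read '1': SEND → SEND
  read '1': SEND → SEND
  read '1': SEND → SEND
  read '0': SEND → SEND
  read '1': SEND → SEND
  read '0': SEND → SEND
  read '1': SEND → SEND
  read '0': SEND → SEND
  read '0': SEND → SEND
  end SEND, accepted
w2:
  start at SEEK
  read '1': SEEK → TRAP
  read '0': TRAP → TRAP
  read '1': TRAP → TRAP
  read '1': TRAP → TRAP
  read '1': TRAP → TRAP
  read '1': TRAP → TRAP
  read '0': TRAP → TRAP
  read '1': TRAP → TRAP
  read '1': TRAP → TRAP
  end TRAP, rejected
w3:
  start at SEEK
  read '0': SEEK → SEND
  read '1': SEND → SEND
  read '0': SEND → SEND
  read '0': SEND → SEND
  read '1': SEND → SEND
  read '1': SEND → SEND
  read '0': SEND → SEND
  read '1': SEND → SEND
  read '1': SEND → SEND
  read '0': SEND → SEND
  read '0': SEND → SEND
  read '1': SEND → SEND
  end SEND, accepted
w4:
  start at SEEK
  read '0': SEEK → SEND
  read '1': SEND → SEND
  read '0': SEND → SEND
  read '0': SEND → SEND
  read '1': SEND → SEND
  read '1': SEND → SEND
  read '1': SEND → SEND
  read '0': SEND → SEND
  read '0': SEND → SEND
  read '0': SEND → SEND
  read '0': SEND → SEND
  read '1': SEND → SEND
  read '1': SEND → SEND
  read '1': SEND → SEND
  read '0': SEND → SEND
  read '1': SEND → SEND
  read '1': SEND → SEND
  end SEND, accepted

w1, w3, w4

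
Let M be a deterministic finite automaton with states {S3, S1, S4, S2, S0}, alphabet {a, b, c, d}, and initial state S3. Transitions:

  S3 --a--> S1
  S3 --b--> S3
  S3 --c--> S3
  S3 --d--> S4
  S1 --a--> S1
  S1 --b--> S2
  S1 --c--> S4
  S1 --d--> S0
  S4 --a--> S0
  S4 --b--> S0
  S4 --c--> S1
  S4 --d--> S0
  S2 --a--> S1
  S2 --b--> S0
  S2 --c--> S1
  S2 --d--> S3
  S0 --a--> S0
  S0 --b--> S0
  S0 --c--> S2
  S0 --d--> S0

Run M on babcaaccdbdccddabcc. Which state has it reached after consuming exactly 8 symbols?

start at S3
read 'b': S3 → S3
read 'a': S3 → S1
read 'b': S1 → S2
read 'c': S2 → S1
read 'a': S1 → S1
read 'a': S1 → S1
read 'c': S1 → S4
read 'c': S4 → S1
After 8 symbols: S1.

S1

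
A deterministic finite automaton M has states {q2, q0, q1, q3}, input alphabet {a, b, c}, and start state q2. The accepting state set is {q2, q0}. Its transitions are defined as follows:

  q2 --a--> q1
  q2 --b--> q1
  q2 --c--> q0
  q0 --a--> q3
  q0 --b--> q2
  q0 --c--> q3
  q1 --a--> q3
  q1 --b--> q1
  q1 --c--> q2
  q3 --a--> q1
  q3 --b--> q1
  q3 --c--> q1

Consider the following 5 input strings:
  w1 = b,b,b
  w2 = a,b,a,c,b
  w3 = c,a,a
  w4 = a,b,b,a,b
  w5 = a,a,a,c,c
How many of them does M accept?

w1: q2 → q1 → q1 → q1  → end q1, rejected
w2: q2 → q1 → q1 → q3 → q1 → q1  → end q1, rejected
w3: q2 → q0 → q3 → q1  → end q1, rejected
w4: q2 → q1 → q1 → q1 → q3 → q1  → end q1, rejected
w5: q2 → q1 → q3 → q1 → q2 → q0  → end q0, accepted

1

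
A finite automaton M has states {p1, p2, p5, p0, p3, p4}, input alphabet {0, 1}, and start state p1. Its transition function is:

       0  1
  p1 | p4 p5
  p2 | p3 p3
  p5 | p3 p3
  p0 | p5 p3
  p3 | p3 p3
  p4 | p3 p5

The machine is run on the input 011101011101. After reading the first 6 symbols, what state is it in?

start at p1
read '0': p1 → p4
read '1': p4 → p5
read '1': p5 → p3
read '1': p3 → p3
read '0': p3 → p3
read '1': p3 → p3
After 6 symbols: p3.

p3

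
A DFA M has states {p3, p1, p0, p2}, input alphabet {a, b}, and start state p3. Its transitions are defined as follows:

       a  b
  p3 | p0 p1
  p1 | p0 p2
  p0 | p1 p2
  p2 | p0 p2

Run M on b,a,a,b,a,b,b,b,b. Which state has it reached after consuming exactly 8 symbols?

p2

start at p3
read 'b': p3 → p1
read 'a': p1 → p0
read 'a': p0 → p1
read 'b': p1 → p2
read 'a': p2 → p0
read 'b': p0 → p2
read 'b': p2 → p2
read 'b': p2 → p2
After 8 symbols: p2.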